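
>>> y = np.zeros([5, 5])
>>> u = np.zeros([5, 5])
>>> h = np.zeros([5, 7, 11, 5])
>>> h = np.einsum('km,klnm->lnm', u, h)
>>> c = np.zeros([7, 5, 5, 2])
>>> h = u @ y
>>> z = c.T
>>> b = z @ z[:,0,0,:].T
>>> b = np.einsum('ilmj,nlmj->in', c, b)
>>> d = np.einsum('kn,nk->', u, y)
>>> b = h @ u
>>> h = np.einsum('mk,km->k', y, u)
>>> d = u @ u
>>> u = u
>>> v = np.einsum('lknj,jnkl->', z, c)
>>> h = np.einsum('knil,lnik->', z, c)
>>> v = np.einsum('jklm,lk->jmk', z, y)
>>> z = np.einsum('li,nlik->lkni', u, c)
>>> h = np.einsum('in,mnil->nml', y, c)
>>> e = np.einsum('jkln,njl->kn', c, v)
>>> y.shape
(5, 5)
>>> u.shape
(5, 5)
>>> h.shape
(5, 7, 2)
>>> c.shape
(7, 5, 5, 2)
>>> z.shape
(5, 2, 7, 5)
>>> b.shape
(5, 5)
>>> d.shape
(5, 5)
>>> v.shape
(2, 7, 5)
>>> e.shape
(5, 2)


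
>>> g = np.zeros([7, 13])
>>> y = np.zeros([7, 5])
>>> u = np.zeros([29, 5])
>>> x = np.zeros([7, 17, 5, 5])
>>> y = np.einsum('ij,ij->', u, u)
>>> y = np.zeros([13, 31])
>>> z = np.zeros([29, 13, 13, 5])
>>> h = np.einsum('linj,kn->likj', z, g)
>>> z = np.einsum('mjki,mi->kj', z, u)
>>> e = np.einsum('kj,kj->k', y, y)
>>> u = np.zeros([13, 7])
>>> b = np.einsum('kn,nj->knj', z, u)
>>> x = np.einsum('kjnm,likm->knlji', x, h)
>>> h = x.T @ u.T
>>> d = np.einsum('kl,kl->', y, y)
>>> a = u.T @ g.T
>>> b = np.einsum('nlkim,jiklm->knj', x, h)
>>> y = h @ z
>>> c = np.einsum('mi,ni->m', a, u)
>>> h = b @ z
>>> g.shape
(7, 13)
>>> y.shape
(13, 17, 29, 5, 13)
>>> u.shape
(13, 7)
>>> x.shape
(7, 5, 29, 17, 13)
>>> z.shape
(13, 13)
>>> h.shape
(29, 7, 13)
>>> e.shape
(13,)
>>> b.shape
(29, 7, 13)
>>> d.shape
()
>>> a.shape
(7, 7)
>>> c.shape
(7,)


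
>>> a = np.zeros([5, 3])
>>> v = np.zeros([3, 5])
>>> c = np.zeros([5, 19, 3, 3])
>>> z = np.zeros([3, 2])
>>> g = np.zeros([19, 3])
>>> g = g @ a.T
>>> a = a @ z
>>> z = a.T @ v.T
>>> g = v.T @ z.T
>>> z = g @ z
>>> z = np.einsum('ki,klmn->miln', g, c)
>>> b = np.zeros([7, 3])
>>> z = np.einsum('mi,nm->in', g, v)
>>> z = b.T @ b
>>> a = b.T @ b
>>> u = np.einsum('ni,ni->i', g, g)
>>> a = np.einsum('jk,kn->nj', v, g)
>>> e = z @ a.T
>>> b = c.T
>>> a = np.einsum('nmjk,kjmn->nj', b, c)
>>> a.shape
(3, 19)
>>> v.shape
(3, 5)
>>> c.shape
(5, 19, 3, 3)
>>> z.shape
(3, 3)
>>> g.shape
(5, 2)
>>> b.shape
(3, 3, 19, 5)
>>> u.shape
(2,)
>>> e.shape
(3, 2)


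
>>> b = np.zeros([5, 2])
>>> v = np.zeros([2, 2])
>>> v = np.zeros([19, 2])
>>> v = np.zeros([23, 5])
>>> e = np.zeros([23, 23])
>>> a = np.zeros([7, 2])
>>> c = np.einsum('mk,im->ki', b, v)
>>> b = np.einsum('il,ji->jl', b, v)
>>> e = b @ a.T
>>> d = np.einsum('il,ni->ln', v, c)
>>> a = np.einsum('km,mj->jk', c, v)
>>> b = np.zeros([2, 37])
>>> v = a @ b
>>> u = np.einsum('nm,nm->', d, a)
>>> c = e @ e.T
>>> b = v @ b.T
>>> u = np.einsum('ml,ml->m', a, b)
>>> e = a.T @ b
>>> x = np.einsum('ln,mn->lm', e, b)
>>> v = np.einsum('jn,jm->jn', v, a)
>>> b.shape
(5, 2)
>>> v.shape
(5, 37)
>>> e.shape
(2, 2)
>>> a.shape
(5, 2)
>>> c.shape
(23, 23)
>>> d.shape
(5, 2)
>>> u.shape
(5,)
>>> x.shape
(2, 5)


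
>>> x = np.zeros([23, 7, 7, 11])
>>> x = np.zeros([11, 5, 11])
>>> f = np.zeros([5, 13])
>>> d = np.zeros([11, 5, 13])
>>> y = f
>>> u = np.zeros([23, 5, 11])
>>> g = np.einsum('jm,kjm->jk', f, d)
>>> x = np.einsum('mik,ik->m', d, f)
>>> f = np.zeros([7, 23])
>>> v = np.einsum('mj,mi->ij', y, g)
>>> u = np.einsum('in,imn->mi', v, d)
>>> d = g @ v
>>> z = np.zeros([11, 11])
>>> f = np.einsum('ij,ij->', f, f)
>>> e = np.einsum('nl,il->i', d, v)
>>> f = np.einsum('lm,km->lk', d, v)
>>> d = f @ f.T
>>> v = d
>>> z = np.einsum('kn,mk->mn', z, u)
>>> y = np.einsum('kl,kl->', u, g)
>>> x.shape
(11,)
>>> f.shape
(5, 11)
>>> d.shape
(5, 5)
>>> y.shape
()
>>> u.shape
(5, 11)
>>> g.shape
(5, 11)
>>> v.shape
(5, 5)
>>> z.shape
(5, 11)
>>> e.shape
(11,)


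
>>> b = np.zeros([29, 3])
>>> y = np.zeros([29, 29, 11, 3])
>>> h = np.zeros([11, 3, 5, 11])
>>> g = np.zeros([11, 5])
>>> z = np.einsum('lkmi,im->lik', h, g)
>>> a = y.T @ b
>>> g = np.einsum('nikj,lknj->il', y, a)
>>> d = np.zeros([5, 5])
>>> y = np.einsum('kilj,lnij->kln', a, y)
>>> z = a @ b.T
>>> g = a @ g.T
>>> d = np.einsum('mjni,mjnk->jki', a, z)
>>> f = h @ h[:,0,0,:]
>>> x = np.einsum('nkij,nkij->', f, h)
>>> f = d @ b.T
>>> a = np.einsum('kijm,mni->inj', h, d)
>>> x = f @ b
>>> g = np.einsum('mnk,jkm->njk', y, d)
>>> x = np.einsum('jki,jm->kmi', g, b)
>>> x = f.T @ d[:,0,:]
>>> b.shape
(29, 3)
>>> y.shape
(3, 29, 29)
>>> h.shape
(11, 3, 5, 11)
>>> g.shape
(29, 11, 29)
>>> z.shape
(3, 11, 29, 29)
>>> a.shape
(3, 29, 5)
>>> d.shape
(11, 29, 3)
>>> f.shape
(11, 29, 29)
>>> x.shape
(29, 29, 3)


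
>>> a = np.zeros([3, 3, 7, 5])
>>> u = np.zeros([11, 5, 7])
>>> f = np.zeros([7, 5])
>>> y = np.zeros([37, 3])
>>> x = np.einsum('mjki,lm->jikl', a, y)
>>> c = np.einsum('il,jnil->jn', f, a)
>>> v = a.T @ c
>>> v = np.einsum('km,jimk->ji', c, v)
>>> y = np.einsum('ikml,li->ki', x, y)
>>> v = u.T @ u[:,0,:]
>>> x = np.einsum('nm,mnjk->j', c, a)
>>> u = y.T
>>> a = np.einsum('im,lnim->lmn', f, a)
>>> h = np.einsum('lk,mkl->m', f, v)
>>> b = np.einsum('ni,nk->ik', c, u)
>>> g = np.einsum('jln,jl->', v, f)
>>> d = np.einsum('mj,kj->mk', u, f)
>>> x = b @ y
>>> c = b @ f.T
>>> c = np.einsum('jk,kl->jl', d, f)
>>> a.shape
(3, 5, 3)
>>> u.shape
(3, 5)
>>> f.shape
(7, 5)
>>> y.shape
(5, 3)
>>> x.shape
(3, 3)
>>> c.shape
(3, 5)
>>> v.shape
(7, 5, 7)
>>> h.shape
(7,)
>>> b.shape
(3, 5)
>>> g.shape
()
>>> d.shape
(3, 7)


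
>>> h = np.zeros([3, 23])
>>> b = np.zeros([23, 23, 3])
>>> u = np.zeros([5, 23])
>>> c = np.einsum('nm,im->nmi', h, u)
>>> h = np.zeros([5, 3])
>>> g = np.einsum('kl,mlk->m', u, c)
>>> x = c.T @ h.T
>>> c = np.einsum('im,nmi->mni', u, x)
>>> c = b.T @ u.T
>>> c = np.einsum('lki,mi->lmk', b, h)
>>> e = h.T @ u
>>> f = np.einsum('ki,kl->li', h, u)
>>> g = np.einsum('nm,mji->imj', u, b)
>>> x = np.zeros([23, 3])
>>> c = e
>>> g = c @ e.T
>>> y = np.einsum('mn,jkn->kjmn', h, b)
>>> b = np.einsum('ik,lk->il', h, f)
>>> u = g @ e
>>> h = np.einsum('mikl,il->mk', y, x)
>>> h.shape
(23, 5)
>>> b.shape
(5, 23)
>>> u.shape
(3, 23)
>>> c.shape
(3, 23)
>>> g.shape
(3, 3)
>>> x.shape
(23, 3)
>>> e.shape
(3, 23)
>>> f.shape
(23, 3)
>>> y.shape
(23, 23, 5, 3)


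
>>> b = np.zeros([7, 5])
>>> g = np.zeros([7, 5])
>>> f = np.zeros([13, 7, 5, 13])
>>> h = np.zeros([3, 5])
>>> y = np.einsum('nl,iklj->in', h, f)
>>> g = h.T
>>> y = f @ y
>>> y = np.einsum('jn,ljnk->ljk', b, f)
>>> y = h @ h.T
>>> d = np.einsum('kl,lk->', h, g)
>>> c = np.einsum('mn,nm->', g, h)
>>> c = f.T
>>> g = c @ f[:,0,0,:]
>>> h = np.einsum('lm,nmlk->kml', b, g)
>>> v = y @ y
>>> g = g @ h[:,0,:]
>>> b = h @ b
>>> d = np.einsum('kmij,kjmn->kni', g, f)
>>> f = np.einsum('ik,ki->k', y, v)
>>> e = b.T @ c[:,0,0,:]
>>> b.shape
(13, 5, 5)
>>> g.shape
(13, 5, 7, 7)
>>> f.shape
(3,)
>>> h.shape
(13, 5, 7)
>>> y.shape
(3, 3)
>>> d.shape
(13, 13, 7)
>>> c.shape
(13, 5, 7, 13)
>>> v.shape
(3, 3)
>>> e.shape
(5, 5, 13)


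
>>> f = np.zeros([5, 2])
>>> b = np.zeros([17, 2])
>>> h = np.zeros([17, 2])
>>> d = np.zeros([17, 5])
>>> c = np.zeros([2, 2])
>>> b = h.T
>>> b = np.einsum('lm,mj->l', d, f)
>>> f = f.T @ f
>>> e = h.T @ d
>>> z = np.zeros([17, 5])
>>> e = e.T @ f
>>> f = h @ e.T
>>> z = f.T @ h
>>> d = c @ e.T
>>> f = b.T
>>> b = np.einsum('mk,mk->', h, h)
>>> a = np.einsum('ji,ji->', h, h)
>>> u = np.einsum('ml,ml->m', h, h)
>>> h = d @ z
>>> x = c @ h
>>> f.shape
(17,)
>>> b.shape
()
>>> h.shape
(2, 2)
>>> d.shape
(2, 5)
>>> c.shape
(2, 2)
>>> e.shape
(5, 2)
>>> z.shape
(5, 2)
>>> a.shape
()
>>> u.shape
(17,)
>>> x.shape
(2, 2)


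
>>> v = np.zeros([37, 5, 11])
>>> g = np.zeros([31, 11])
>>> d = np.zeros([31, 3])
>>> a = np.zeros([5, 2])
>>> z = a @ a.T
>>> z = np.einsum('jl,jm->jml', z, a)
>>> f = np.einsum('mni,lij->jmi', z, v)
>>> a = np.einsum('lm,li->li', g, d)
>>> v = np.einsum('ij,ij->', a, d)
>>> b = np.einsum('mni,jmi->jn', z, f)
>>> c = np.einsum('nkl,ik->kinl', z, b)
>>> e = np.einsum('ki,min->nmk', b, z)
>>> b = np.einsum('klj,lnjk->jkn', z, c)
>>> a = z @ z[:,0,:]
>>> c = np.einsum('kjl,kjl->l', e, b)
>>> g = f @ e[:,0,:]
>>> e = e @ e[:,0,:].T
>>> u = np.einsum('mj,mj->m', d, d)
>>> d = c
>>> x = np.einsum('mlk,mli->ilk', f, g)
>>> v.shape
()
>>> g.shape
(11, 5, 11)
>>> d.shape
(11,)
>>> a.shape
(5, 2, 5)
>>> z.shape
(5, 2, 5)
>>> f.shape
(11, 5, 5)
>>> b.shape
(5, 5, 11)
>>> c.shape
(11,)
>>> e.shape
(5, 5, 5)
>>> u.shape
(31,)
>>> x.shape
(11, 5, 5)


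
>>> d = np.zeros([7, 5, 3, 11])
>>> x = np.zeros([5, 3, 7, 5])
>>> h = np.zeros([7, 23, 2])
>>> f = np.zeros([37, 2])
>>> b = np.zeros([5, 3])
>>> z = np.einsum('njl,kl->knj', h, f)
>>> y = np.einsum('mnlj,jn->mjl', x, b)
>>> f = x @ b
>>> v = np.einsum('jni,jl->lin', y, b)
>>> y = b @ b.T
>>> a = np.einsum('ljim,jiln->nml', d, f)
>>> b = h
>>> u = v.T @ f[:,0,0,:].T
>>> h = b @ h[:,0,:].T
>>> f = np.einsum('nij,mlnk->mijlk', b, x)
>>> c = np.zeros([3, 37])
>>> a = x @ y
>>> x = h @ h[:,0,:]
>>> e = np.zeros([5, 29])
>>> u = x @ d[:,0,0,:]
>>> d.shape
(7, 5, 3, 11)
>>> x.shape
(7, 23, 7)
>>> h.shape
(7, 23, 7)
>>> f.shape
(5, 23, 2, 3, 5)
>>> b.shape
(7, 23, 2)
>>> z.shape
(37, 7, 23)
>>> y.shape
(5, 5)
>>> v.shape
(3, 7, 5)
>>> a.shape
(5, 3, 7, 5)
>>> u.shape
(7, 23, 11)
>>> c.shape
(3, 37)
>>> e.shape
(5, 29)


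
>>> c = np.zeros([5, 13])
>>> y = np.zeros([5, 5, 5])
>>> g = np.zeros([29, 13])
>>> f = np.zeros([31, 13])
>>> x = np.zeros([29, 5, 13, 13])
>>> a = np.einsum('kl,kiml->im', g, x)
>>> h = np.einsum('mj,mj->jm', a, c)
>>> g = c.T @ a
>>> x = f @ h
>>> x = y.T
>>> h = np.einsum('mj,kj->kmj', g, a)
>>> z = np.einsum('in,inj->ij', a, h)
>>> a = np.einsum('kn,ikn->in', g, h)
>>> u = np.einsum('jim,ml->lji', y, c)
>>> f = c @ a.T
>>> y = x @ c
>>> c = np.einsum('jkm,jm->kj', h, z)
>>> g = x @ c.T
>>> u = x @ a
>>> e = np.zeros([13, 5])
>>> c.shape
(13, 5)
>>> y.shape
(5, 5, 13)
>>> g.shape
(5, 5, 13)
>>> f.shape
(5, 5)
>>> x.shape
(5, 5, 5)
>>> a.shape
(5, 13)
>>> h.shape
(5, 13, 13)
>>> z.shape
(5, 13)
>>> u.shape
(5, 5, 13)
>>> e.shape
(13, 5)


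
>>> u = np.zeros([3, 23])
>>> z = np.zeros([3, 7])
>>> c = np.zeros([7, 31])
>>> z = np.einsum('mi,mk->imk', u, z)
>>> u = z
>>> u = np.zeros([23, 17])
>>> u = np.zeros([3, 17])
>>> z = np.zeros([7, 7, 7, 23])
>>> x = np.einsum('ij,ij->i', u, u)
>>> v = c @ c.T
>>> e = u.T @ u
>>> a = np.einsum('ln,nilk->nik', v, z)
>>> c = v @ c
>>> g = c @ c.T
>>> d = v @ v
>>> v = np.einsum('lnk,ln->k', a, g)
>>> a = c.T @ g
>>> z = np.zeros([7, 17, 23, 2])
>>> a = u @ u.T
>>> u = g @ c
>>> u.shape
(7, 31)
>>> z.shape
(7, 17, 23, 2)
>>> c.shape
(7, 31)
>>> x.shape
(3,)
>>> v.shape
(23,)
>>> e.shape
(17, 17)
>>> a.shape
(3, 3)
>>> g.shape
(7, 7)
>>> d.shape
(7, 7)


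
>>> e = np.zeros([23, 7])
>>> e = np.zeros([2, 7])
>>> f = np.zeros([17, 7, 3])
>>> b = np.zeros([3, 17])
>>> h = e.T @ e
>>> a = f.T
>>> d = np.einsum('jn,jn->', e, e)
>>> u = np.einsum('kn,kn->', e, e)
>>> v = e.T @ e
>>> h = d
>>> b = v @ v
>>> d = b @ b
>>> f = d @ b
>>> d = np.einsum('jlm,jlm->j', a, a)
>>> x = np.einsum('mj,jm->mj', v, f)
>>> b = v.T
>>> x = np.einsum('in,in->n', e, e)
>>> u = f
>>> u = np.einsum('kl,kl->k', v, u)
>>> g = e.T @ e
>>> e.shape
(2, 7)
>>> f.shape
(7, 7)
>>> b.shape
(7, 7)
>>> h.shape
()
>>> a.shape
(3, 7, 17)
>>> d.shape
(3,)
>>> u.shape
(7,)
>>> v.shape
(7, 7)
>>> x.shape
(7,)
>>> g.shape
(7, 7)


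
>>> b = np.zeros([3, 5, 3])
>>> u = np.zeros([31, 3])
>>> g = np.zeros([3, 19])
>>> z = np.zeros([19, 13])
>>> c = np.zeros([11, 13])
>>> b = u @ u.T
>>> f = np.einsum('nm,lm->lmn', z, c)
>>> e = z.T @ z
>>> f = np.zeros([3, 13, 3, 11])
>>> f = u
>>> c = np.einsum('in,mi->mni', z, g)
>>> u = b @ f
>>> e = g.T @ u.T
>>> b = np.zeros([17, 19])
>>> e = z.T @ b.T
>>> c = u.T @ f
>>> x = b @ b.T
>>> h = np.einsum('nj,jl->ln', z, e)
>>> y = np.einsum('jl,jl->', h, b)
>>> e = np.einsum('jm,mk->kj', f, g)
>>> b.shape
(17, 19)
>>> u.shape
(31, 3)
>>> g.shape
(3, 19)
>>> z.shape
(19, 13)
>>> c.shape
(3, 3)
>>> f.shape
(31, 3)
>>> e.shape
(19, 31)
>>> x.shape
(17, 17)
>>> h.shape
(17, 19)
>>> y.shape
()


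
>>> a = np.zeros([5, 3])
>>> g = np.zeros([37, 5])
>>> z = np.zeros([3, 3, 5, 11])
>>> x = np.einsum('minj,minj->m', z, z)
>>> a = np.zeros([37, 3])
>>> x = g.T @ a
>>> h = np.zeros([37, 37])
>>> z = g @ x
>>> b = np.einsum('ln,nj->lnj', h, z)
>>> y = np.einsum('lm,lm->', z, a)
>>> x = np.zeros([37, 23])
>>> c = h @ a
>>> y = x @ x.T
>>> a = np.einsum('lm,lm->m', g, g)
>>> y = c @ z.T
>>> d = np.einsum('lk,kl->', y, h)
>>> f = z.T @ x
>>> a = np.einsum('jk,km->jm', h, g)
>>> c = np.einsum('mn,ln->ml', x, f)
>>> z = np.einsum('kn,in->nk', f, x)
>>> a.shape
(37, 5)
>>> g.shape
(37, 5)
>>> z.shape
(23, 3)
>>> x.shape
(37, 23)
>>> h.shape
(37, 37)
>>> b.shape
(37, 37, 3)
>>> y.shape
(37, 37)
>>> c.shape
(37, 3)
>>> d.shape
()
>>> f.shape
(3, 23)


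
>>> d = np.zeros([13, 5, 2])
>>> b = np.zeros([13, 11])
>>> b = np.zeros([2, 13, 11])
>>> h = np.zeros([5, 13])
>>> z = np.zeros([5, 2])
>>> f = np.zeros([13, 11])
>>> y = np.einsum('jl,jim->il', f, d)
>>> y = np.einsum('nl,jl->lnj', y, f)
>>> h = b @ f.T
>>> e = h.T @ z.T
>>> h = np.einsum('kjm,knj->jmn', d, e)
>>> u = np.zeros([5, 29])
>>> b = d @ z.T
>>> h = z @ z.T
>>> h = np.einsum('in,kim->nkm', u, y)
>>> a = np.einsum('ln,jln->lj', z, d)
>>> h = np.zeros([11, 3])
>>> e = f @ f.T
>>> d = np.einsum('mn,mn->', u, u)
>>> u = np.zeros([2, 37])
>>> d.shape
()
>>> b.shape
(13, 5, 5)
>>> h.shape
(11, 3)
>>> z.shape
(5, 2)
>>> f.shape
(13, 11)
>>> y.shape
(11, 5, 13)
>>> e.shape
(13, 13)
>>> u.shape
(2, 37)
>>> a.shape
(5, 13)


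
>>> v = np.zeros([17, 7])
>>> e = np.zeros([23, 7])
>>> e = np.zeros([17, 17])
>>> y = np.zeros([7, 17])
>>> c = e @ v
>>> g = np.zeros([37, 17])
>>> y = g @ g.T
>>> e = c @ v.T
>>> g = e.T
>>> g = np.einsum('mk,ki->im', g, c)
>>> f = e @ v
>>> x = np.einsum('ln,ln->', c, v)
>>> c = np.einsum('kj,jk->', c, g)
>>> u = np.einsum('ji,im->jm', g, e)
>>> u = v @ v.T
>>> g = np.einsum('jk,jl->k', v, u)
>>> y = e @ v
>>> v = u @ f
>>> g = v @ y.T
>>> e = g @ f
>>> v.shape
(17, 7)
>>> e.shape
(17, 7)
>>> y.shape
(17, 7)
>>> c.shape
()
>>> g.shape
(17, 17)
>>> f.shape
(17, 7)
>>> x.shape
()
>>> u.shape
(17, 17)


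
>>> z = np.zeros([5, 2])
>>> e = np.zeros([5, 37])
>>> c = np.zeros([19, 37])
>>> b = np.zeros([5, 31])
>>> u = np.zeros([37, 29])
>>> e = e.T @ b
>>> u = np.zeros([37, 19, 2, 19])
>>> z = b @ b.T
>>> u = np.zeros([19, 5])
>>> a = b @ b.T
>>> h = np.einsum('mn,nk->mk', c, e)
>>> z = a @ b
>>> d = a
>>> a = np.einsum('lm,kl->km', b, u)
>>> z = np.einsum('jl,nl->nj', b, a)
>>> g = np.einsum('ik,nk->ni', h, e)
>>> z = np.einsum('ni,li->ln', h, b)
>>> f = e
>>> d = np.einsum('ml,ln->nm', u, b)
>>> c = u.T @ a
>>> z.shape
(5, 19)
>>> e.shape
(37, 31)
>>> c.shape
(5, 31)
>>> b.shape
(5, 31)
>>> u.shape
(19, 5)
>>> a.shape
(19, 31)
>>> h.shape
(19, 31)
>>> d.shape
(31, 19)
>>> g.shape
(37, 19)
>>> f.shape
(37, 31)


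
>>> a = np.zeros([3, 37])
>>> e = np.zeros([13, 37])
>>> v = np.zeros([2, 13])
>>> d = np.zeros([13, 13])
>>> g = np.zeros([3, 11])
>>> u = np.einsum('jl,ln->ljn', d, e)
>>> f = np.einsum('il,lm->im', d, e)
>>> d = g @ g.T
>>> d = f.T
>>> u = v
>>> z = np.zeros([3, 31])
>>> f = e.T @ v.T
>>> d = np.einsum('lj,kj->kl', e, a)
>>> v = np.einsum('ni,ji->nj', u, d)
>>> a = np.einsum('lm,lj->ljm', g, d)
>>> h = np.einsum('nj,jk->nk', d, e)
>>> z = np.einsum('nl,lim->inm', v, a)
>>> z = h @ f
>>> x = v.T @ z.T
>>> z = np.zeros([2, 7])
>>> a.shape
(3, 13, 11)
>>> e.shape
(13, 37)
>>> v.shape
(2, 3)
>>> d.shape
(3, 13)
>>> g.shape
(3, 11)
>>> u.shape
(2, 13)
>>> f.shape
(37, 2)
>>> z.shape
(2, 7)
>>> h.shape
(3, 37)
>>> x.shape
(3, 3)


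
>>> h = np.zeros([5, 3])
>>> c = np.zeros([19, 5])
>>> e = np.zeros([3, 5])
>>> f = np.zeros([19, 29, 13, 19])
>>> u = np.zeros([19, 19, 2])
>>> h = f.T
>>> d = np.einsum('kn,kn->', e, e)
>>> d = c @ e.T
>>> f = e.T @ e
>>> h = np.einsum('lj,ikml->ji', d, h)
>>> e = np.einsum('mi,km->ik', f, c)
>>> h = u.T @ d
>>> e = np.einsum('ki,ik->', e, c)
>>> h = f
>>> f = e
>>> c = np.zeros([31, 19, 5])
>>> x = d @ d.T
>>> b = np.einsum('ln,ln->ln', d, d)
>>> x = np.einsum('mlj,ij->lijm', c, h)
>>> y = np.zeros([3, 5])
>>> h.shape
(5, 5)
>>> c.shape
(31, 19, 5)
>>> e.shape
()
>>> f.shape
()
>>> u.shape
(19, 19, 2)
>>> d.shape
(19, 3)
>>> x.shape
(19, 5, 5, 31)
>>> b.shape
(19, 3)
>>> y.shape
(3, 5)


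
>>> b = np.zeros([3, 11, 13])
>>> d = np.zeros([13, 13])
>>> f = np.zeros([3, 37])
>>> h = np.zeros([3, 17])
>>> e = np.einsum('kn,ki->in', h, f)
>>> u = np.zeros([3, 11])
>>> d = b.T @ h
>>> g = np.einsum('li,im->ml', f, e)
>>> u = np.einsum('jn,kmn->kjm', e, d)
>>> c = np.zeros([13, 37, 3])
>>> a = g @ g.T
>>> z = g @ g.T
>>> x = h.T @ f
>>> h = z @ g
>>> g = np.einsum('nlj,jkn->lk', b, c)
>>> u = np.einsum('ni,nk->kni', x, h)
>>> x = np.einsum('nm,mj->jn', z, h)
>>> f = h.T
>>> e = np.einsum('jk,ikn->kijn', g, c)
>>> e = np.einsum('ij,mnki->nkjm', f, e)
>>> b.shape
(3, 11, 13)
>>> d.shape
(13, 11, 17)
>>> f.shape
(3, 17)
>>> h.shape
(17, 3)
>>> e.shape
(13, 11, 17, 37)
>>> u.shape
(3, 17, 37)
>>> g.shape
(11, 37)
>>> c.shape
(13, 37, 3)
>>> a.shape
(17, 17)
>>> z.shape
(17, 17)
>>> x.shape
(3, 17)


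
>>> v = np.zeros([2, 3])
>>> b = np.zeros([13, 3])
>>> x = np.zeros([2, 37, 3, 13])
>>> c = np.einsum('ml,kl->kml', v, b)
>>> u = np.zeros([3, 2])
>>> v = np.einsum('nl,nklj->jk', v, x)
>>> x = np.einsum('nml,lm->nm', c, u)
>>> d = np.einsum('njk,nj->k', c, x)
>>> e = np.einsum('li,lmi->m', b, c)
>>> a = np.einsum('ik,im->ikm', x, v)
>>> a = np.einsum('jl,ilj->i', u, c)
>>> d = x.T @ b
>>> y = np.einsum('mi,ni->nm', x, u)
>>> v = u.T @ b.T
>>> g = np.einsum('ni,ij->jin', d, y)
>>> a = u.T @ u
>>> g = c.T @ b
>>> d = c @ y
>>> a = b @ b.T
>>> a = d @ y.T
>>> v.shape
(2, 13)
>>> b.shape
(13, 3)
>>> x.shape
(13, 2)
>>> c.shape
(13, 2, 3)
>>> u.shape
(3, 2)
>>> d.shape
(13, 2, 13)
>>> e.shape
(2,)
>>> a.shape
(13, 2, 3)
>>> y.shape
(3, 13)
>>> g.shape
(3, 2, 3)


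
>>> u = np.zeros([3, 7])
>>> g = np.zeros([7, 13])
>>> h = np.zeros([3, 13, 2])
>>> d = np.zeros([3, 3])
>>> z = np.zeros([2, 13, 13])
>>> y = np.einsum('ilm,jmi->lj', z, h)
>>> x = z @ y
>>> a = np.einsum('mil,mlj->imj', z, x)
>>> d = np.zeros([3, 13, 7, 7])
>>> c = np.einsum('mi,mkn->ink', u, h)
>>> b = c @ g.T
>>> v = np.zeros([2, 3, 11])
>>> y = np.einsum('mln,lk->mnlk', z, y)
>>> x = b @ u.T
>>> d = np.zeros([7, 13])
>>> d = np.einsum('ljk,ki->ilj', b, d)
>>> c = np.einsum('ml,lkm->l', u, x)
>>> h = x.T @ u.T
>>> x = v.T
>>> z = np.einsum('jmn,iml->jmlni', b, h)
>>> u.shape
(3, 7)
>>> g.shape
(7, 13)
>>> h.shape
(3, 2, 3)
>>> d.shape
(13, 7, 2)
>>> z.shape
(7, 2, 3, 7, 3)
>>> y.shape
(2, 13, 13, 3)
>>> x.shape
(11, 3, 2)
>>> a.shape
(13, 2, 3)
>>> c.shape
(7,)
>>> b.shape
(7, 2, 7)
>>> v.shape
(2, 3, 11)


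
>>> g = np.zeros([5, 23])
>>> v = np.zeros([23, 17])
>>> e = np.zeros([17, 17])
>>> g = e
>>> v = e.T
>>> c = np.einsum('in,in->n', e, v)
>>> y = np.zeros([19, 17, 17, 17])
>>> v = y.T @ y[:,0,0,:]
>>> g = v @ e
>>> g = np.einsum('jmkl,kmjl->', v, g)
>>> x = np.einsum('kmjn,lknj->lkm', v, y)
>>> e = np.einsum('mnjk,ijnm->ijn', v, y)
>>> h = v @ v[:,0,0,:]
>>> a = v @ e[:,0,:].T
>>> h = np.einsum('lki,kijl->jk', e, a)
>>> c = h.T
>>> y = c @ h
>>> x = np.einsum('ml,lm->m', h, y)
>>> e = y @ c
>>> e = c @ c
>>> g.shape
()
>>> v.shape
(17, 17, 17, 17)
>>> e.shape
(17, 17)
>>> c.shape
(17, 17)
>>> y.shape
(17, 17)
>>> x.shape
(17,)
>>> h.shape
(17, 17)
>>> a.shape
(17, 17, 17, 19)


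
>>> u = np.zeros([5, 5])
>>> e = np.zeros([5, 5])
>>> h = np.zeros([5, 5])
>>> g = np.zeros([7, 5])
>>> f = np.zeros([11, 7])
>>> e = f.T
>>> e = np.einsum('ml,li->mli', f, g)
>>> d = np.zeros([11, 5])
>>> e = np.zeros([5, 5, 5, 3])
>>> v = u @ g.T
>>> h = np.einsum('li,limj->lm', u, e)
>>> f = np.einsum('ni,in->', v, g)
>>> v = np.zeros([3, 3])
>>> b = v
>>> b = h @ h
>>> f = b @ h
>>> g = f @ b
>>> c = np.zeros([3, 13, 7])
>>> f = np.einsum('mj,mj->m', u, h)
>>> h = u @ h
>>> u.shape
(5, 5)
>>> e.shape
(5, 5, 5, 3)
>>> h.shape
(5, 5)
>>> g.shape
(5, 5)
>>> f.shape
(5,)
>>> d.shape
(11, 5)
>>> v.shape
(3, 3)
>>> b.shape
(5, 5)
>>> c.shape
(3, 13, 7)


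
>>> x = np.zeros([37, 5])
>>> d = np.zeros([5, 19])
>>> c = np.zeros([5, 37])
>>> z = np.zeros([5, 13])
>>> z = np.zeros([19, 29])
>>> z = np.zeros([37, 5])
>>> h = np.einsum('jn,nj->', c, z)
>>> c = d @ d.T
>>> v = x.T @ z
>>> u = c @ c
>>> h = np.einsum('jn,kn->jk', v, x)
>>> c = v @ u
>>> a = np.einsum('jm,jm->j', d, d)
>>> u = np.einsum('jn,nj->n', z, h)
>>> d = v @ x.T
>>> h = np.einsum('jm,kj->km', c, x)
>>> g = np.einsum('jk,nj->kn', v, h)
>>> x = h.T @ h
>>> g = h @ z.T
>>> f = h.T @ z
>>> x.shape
(5, 5)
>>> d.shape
(5, 37)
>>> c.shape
(5, 5)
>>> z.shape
(37, 5)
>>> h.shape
(37, 5)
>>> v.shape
(5, 5)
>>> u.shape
(5,)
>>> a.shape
(5,)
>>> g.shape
(37, 37)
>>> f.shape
(5, 5)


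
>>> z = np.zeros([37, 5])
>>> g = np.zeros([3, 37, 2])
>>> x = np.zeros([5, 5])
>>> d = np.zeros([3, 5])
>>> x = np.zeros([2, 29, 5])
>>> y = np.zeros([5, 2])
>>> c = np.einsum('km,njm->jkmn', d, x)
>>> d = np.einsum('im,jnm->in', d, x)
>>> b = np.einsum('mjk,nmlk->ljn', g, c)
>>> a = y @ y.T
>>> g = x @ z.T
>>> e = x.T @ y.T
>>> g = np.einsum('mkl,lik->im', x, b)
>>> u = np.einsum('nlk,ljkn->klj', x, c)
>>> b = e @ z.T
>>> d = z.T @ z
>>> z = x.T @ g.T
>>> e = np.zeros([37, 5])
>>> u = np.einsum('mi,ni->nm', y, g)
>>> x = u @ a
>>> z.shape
(5, 29, 37)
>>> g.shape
(37, 2)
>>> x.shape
(37, 5)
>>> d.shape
(5, 5)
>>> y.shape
(5, 2)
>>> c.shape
(29, 3, 5, 2)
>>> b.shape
(5, 29, 37)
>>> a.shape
(5, 5)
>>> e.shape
(37, 5)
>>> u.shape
(37, 5)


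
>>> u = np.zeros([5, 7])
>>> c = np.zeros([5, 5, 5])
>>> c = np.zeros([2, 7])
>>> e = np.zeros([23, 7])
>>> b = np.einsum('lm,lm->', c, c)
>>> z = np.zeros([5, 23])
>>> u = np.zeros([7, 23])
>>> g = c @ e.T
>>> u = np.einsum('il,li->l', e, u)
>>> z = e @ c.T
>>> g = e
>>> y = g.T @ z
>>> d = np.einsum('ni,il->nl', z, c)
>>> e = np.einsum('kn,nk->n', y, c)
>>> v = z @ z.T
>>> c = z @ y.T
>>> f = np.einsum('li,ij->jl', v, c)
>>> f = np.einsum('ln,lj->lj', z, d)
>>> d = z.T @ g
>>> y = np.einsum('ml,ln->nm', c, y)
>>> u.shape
(7,)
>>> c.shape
(23, 7)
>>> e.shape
(2,)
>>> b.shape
()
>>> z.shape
(23, 2)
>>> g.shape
(23, 7)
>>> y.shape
(2, 23)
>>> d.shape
(2, 7)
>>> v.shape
(23, 23)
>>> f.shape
(23, 7)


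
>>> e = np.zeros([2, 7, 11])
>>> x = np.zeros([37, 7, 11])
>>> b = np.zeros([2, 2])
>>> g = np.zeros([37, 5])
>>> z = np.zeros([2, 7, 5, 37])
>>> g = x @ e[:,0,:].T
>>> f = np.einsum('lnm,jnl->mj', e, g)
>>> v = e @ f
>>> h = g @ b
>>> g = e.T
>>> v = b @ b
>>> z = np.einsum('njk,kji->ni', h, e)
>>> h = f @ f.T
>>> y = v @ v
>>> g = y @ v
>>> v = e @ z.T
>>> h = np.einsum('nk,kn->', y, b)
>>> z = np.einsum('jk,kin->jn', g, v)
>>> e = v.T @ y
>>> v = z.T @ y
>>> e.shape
(37, 7, 2)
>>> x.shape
(37, 7, 11)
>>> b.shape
(2, 2)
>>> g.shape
(2, 2)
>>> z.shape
(2, 37)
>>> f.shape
(11, 37)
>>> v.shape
(37, 2)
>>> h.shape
()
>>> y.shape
(2, 2)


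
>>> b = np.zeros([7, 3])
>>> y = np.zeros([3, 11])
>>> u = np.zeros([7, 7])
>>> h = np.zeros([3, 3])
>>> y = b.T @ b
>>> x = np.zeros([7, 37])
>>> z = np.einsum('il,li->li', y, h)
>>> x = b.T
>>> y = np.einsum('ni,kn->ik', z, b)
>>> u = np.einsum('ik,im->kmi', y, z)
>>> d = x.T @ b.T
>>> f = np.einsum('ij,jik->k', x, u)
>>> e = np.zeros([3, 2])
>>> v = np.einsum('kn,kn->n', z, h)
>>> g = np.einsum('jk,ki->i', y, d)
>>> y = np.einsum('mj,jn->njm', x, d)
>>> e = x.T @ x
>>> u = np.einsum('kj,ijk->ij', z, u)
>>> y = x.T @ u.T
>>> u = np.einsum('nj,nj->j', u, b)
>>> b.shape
(7, 3)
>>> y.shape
(7, 7)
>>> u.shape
(3,)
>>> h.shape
(3, 3)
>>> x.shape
(3, 7)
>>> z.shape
(3, 3)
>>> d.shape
(7, 7)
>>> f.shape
(3,)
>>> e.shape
(7, 7)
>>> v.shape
(3,)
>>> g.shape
(7,)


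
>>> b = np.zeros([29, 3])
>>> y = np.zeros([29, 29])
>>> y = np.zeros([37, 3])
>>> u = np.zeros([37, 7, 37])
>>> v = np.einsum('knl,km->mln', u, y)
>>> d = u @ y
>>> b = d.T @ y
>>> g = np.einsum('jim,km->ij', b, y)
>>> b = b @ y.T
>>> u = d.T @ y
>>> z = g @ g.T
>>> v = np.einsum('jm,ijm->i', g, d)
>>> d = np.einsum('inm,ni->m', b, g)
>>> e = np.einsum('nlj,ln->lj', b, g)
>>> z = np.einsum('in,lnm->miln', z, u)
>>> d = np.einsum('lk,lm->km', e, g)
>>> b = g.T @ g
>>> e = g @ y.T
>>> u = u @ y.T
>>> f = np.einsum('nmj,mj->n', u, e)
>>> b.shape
(3, 3)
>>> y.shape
(37, 3)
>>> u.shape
(3, 7, 37)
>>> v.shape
(37,)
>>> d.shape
(37, 3)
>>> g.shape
(7, 3)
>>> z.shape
(3, 7, 3, 7)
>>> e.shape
(7, 37)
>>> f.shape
(3,)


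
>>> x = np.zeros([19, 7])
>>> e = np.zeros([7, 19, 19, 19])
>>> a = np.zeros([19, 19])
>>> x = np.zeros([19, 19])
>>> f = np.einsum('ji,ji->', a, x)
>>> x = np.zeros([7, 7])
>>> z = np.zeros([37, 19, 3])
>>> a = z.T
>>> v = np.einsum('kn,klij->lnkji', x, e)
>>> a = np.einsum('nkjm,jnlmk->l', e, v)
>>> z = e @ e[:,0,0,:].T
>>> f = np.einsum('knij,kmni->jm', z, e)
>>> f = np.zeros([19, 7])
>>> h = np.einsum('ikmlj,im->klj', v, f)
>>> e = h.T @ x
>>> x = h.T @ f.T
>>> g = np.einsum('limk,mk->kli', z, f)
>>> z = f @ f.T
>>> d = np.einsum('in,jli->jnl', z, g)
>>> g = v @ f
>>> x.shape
(19, 19, 19)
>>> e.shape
(19, 19, 7)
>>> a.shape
(7,)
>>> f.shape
(19, 7)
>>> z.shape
(19, 19)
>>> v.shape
(19, 7, 7, 19, 19)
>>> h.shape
(7, 19, 19)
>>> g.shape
(19, 7, 7, 19, 7)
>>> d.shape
(7, 19, 7)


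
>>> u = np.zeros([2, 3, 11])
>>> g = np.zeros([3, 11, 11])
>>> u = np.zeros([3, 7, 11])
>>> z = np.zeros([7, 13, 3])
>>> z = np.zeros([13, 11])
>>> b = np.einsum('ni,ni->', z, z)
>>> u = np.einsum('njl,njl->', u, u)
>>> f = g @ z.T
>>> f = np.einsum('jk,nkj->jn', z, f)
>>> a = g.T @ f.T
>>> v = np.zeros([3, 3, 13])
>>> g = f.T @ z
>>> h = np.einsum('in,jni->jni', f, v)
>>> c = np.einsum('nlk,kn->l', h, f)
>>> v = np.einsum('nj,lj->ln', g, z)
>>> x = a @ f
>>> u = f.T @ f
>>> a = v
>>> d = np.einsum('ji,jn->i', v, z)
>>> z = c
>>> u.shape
(3, 3)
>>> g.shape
(3, 11)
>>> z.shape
(3,)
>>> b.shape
()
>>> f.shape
(13, 3)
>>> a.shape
(13, 3)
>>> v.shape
(13, 3)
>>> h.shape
(3, 3, 13)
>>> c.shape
(3,)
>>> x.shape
(11, 11, 3)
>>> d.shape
(3,)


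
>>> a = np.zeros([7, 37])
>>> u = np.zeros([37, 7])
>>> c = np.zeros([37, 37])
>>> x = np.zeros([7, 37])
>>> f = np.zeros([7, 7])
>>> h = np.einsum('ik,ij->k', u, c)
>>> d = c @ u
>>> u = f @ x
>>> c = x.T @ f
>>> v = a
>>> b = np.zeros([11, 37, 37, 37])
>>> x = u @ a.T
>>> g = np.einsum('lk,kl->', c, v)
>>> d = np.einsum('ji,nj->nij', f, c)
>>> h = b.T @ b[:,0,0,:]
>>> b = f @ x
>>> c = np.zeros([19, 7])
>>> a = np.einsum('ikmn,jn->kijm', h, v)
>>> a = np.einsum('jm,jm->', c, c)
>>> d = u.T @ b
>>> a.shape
()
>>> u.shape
(7, 37)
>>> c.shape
(19, 7)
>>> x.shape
(7, 7)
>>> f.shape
(7, 7)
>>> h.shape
(37, 37, 37, 37)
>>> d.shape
(37, 7)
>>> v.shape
(7, 37)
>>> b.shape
(7, 7)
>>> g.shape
()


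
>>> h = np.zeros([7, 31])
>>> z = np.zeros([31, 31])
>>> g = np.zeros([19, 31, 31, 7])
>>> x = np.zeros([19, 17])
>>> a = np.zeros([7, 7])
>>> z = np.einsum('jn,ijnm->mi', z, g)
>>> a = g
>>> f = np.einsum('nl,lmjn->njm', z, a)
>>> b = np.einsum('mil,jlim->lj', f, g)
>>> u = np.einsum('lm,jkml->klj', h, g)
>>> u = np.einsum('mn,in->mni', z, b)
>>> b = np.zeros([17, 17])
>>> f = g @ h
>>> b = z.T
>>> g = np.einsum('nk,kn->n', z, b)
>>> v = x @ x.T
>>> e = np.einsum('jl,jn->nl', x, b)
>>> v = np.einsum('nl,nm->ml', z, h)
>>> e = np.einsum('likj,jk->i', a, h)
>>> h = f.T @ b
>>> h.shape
(31, 31, 31, 7)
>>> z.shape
(7, 19)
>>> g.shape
(7,)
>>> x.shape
(19, 17)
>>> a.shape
(19, 31, 31, 7)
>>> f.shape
(19, 31, 31, 31)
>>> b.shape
(19, 7)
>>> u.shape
(7, 19, 31)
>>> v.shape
(31, 19)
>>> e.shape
(31,)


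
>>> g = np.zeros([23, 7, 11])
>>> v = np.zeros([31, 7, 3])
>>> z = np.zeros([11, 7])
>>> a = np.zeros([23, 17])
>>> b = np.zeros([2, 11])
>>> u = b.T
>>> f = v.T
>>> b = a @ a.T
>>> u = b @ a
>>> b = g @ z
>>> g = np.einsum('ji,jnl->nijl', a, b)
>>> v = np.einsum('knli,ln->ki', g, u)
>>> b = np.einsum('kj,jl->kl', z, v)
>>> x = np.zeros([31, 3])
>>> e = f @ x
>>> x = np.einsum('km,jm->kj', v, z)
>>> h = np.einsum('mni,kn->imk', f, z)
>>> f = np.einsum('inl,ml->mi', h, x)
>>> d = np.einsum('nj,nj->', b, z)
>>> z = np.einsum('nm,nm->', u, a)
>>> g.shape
(7, 17, 23, 7)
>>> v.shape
(7, 7)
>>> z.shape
()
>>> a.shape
(23, 17)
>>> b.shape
(11, 7)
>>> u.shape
(23, 17)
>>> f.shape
(7, 31)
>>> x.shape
(7, 11)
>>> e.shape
(3, 7, 3)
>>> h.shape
(31, 3, 11)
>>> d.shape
()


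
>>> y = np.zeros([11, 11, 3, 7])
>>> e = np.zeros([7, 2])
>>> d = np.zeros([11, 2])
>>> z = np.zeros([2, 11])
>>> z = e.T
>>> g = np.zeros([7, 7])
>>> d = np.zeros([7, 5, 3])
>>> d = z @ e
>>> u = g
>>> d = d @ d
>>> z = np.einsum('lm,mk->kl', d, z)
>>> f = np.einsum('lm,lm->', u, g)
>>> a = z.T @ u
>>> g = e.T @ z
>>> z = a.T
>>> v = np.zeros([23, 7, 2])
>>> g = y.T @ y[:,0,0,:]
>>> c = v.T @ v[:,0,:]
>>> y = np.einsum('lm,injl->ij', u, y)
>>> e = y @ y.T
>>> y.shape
(11, 3)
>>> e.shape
(11, 11)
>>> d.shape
(2, 2)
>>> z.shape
(7, 2)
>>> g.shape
(7, 3, 11, 7)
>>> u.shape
(7, 7)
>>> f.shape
()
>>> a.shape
(2, 7)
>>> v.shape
(23, 7, 2)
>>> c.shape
(2, 7, 2)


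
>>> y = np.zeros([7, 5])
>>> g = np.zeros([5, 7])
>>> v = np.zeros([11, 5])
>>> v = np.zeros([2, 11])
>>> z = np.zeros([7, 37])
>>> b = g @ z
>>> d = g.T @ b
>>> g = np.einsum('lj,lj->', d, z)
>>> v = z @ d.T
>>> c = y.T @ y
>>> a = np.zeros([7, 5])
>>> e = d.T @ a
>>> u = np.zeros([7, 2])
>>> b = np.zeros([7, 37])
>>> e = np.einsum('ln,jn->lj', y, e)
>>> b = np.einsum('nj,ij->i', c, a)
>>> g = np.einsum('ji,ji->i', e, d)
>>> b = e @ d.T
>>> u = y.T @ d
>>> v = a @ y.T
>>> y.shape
(7, 5)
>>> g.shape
(37,)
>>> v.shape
(7, 7)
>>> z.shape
(7, 37)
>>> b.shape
(7, 7)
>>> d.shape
(7, 37)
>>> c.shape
(5, 5)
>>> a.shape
(7, 5)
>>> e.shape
(7, 37)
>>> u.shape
(5, 37)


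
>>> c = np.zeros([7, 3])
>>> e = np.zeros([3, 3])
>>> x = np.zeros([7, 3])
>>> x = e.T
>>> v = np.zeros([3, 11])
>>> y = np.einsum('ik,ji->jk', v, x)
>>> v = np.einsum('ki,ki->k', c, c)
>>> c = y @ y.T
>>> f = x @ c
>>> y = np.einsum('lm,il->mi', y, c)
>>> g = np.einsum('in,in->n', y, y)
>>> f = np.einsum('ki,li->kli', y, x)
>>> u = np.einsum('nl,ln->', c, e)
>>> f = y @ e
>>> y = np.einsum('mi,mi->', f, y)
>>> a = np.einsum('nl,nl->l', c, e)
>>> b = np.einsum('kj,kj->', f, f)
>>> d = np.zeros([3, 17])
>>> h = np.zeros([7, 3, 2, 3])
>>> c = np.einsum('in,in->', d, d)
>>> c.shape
()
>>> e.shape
(3, 3)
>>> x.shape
(3, 3)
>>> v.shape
(7,)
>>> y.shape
()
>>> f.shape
(11, 3)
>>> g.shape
(3,)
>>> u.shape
()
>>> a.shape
(3,)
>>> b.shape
()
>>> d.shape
(3, 17)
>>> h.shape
(7, 3, 2, 3)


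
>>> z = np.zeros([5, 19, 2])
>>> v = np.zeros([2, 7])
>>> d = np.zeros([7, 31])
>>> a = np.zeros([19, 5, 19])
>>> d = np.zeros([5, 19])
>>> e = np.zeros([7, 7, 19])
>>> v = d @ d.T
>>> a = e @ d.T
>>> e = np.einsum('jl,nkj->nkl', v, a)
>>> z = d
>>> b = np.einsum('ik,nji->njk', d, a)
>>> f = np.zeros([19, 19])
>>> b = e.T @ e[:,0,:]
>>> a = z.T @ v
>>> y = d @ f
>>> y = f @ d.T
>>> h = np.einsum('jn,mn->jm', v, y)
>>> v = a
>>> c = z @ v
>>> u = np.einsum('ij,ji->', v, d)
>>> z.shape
(5, 19)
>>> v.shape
(19, 5)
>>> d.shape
(5, 19)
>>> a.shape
(19, 5)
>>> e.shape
(7, 7, 5)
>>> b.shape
(5, 7, 5)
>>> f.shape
(19, 19)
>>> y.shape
(19, 5)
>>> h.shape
(5, 19)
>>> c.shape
(5, 5)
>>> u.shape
()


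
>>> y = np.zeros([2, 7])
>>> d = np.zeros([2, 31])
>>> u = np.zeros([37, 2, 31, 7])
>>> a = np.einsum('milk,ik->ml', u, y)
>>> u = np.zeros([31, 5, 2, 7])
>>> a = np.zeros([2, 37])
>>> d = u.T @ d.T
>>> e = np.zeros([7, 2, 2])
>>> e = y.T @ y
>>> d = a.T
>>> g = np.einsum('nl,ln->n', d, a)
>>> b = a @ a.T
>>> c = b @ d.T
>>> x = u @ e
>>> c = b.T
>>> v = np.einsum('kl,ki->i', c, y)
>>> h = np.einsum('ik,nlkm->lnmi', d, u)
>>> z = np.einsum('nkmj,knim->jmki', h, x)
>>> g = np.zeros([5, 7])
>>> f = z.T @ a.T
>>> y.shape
(2, 7)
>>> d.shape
(37, 2)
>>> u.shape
(31, 5, 2, 7)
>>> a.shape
(2, 37)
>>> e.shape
(7, 7)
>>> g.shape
(5, 7)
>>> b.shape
(2, 2)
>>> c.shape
(2, 2)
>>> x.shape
(31, 5, 2, 7)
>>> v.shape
(7,)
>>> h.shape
(5, 31, 7, 37)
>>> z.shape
(37, 7, 31, 2)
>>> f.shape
(2, 31, 7, 2)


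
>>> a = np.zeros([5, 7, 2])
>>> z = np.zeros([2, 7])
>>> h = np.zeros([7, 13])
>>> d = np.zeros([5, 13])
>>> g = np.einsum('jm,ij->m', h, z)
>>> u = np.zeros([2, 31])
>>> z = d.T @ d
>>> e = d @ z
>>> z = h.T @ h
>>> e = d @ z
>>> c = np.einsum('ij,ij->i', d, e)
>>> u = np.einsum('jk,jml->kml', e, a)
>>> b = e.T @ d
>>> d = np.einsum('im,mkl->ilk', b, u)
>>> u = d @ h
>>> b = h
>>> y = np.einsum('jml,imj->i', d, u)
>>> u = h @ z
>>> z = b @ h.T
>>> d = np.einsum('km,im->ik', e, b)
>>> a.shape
(5, 7, 2)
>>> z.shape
(7, 7)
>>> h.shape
(7, 13)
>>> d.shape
(7, 5)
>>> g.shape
(13,)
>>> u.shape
(7, 13)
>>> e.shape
(5, 13)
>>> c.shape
(5,)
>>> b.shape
(7, 13)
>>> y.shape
(13,)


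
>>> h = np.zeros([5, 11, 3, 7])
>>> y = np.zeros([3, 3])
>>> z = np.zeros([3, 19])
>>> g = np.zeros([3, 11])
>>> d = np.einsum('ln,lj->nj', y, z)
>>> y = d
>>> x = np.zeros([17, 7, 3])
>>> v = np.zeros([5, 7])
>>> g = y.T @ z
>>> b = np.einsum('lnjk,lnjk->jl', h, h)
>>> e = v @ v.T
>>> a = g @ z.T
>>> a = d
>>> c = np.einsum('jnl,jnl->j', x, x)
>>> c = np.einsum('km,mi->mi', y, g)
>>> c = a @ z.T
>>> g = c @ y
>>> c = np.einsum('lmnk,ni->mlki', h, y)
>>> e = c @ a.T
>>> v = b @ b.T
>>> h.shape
(5, 11, 3, 7)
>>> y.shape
(3, 19)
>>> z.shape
(3, 19)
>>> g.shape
(3, 19)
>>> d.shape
(3, 19)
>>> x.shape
(17, 7, 3)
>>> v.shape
(3, 3)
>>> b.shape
(3, 5)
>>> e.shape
(11, 5, 7, 3)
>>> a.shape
(3, 19)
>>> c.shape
(11, 5, 7, 19)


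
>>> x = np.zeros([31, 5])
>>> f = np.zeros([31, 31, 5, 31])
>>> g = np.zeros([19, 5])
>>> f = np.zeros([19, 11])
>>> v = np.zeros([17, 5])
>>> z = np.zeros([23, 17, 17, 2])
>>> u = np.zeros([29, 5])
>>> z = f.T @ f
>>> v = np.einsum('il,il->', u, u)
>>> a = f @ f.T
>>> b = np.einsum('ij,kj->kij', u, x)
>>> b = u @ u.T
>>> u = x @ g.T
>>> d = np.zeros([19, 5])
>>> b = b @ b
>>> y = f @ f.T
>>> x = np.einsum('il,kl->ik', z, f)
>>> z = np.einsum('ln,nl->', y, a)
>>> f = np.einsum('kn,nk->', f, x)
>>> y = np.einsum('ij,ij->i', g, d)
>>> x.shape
(11, 19)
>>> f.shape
()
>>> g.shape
(19, 5)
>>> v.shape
()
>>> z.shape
()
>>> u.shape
(31, 19)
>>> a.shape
(19, 19)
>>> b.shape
(29, 29)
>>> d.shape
(19, 5)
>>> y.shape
(19,)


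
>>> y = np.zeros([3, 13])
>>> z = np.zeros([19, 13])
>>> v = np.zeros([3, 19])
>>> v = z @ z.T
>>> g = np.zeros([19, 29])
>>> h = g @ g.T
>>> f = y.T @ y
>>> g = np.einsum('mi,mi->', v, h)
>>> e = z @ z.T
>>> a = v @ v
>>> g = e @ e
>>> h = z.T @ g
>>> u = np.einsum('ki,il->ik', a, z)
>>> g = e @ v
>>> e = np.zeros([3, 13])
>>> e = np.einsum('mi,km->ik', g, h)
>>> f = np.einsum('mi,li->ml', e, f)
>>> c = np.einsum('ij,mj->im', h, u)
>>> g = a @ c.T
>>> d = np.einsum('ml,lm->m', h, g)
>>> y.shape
(3, 13)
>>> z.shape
(19, 13)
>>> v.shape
(19, 19)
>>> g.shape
(19, 13)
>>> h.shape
(13, 19)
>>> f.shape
(19, 13)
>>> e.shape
(19, 13)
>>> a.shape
(19, 19)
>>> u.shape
(19, 19)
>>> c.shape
(13, 19)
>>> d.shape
(13,)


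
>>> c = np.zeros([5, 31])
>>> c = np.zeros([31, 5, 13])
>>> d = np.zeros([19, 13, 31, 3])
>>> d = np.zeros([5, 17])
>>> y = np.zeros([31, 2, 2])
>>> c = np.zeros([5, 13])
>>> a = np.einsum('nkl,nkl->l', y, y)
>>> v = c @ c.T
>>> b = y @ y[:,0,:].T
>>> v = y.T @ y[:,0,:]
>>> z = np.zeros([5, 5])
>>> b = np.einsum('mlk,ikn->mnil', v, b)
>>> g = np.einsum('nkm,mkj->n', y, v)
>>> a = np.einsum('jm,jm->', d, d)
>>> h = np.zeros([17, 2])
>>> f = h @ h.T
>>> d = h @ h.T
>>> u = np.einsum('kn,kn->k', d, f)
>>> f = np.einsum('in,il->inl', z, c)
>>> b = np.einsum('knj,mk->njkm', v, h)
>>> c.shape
(5, 13)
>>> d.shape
(17, 17)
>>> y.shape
(31, 2, 2)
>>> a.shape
()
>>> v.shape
(2, 2, 2)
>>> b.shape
(2, 2, 2, 17)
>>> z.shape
(5, 5)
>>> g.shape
(31,)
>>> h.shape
(17, 2)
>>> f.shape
(5, 5, 13)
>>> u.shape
(17,)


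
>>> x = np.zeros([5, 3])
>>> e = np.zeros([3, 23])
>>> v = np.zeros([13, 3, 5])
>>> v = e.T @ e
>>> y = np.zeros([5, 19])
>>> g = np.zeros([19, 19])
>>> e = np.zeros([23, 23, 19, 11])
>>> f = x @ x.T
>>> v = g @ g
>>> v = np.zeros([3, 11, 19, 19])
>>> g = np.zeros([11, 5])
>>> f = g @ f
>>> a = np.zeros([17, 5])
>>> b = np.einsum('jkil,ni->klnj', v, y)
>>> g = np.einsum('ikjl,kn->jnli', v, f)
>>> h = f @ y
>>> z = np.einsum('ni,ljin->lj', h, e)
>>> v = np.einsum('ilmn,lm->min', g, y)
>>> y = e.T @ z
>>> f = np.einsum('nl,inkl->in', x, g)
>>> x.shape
(5, 3)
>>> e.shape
(23, 23, 19, 11)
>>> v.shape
(19, 19, 3)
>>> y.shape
(11, 19, 23, 23)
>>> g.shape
(19, 5, 19, 3)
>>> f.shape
(19, 5)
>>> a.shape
(17, 5)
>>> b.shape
(11, 19, 5, 3)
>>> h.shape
(11, 19)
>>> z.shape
(23, 23)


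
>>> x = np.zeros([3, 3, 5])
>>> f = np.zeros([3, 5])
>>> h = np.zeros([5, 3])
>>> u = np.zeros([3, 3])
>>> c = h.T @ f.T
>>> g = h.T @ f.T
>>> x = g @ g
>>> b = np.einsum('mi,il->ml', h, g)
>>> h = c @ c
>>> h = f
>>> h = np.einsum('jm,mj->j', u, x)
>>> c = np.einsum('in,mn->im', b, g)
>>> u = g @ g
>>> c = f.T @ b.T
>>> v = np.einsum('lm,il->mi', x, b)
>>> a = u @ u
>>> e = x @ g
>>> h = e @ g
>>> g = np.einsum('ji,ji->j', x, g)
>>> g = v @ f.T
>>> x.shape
(3, 3)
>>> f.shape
(3, 5)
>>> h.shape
(3, 3)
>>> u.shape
(3, 3)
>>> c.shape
(5, 5)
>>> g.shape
(3, 3)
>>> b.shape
(5, 3)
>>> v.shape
(3, 5)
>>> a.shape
(3, 3)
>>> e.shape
(3, 3)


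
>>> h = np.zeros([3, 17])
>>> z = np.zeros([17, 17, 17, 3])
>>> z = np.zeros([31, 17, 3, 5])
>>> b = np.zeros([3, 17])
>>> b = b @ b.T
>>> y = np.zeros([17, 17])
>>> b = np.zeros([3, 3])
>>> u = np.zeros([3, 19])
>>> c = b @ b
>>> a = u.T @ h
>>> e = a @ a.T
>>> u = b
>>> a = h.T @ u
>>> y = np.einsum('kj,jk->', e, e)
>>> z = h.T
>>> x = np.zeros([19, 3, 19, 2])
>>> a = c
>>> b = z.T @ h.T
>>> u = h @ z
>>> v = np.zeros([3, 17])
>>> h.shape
(3, 17)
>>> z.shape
(17, 3)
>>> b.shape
(3, 3)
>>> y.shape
()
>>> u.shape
(3, 3)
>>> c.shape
(3, 3)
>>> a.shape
(3, 3)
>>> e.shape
(19, 19)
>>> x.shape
(19, 3, 19, 2)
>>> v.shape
(3, 17)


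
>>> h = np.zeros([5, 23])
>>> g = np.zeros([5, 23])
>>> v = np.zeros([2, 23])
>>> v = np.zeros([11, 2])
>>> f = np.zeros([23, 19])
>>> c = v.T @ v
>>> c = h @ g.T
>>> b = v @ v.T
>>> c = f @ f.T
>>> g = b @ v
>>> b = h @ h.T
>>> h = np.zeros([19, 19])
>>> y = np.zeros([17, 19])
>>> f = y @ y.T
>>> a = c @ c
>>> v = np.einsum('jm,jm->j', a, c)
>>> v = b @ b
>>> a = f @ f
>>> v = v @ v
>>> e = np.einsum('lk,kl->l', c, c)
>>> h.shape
(19, 19)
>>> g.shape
(11, 2)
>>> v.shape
(5, 5)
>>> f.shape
(17, 17)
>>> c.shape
(23, 23)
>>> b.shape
(5, 5)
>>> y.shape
(17, 19)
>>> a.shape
(17, 17)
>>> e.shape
(23,)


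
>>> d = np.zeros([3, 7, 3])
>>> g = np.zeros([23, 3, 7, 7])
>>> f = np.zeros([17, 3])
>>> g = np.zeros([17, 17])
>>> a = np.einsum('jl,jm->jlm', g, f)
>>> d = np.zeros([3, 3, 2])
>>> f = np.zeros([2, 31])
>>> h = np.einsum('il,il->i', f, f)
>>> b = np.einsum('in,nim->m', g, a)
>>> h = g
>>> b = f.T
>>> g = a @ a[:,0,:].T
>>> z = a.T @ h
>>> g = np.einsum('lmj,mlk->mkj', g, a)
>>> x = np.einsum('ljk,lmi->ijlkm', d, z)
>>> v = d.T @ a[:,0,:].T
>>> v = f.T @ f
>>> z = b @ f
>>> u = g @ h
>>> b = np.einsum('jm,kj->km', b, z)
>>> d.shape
(3, 3, 2)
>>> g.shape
(17, 3, 17)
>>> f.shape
(2, 31)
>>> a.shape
(17, 17, 3)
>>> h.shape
(17, 17)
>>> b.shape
(31, 2)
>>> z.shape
(31, 31)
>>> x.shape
(17, 3, 3, 2, 17)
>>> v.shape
(31, 31)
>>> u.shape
(17, 3, 17)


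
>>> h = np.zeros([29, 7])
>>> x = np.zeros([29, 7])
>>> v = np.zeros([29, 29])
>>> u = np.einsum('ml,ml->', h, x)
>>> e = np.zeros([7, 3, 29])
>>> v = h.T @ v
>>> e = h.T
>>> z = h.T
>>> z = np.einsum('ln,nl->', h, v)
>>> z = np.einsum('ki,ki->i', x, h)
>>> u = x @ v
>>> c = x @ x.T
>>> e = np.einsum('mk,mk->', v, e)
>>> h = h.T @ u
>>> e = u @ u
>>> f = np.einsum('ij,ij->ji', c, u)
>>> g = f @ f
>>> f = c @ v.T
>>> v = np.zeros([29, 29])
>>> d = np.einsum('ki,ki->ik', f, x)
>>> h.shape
(7, 29)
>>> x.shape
(29, 7)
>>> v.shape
(29, 29)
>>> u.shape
(29, 29)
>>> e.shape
(29, 29)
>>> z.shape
(7,)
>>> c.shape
(29, 29)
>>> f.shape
(29, 7)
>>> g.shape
(29, 29)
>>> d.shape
(7, 29)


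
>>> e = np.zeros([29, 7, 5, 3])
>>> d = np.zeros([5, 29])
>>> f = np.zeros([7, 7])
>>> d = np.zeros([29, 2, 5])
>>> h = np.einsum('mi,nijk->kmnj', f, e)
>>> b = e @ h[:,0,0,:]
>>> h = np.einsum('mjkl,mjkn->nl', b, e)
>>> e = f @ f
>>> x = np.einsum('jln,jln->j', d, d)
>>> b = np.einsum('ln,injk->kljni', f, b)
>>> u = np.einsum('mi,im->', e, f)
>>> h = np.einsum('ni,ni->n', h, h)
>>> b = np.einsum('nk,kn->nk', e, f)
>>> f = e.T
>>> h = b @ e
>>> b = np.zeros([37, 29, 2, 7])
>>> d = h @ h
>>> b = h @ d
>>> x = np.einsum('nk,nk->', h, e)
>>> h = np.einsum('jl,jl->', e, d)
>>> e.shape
(7, 7)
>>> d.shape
(7, 7)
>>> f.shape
(7, 7)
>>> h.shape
()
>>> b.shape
(7, 7)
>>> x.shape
()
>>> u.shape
()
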